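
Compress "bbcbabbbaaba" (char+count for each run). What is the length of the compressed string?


Input: bbcbabbbaaba
Runs:
  'b' x 2 => "b2"
  'c' x 1 => "c1"
  'b' x 1 => "b1"
  'a' x 1 => "a1"
  'b' x 3 => "b3"
  'a' x 2 => "a2"
  'b' x 1 => "b1"
  'a' x 1 => "a1"
Compressed: "b2c1b1a1b3a2b1a1"
Compressed length: 16

16


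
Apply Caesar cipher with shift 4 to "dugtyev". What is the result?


Caesar cipher: shift "dugtyev" by 4
  'd' (pos 3) + 4 = pos 7 = 'h'
  'u' (pos 20) + 4 = pos 24 = 'y'
  'g' (pos 6) + 4 = pos 10 = 'k'
  't' (pos 19) + 4 = pos 23 = 'x'
  'y' (pos 24) + 4 = pos 2 = 'c'
  'e' (pos 4) + 4 = pos 8 = 'i'
  'v' (pos 21) + 4 = pos 25 = 'z'
Result: hykxciz

hykxciz


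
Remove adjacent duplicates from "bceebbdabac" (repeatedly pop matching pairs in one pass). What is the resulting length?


Input: bceebbdabac
Stack-based adjacent duplicate removal:
  Read 'b': push. Stack: b
  Read 'c': push. Stack: bc
  Read 'e': push. Stack: bce
  Read 'e': matches stack top 'e' => pop. Stack: bc
  Read 'b': push. Stack: bcb
  Read 'b': matches stack top 'b' => pop. Stack: bc
  Read 'd': push. Stack: bcd
  Read 'a': push. Stack: bcda
  Read 'b': push. Stack: bcdab
  Read 'a': push. Stack: bcdaba
  Read 'c': push. Stack: bcdabac
Final stack: "bcdabac" (length 7)

7


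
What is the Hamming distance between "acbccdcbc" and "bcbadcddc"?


Comparing "acbccdcbc" and "bcbadcddc" position by position:
  Position 0: 'a' vs 'b' => differ
  Position 1: 'c' vs 'c' => same
  Position 2: 'b' vs 'b' => same
  Position 3: 'c' vs 'a' => differ
  Position 4: 'c' vs 'd' => differ
  Position 5: 'd' vs 'c' => differ
  Position 6: 'c' vs 'd' => differ
  Position 7: 'b' vs 'd' => differ
  Position 8: 'c' vs 'c' => same
Total differences (Hamming distance): 6

6


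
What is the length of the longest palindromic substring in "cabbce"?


Input: "cabbce"
Checking substrings for palindromes:
  [2:4] "bb" (len 2) => palindrome
Longest palindromic substring: "bb" with length 2

2


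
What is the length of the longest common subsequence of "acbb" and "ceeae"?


LCS of "acbb" and "ceeae"
DP table:
           c    e    e    a    e
      0    0    0    0    0    0
  a   0    0    0    0    1    1
  c   0    1    1    1    1    1
  b   0    1    1    1    1    1
  b   0    1    1    1    1    1
LCS length = dp[4][5] = 1

1


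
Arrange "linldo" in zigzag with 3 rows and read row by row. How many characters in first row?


Zigzag "linldo" into 3 rows:
Placing characters:
  'l' => row 0
  'i' => row 1
  'n' => row 2
  'l' => row 1
  'd' => row 0
  'o' => row 1
Rows:
  Row 0: "ld"
  Row 1: "ilo"
  Row 2: "n"
First row length: 2

2


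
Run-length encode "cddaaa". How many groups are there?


Input: cddaaa
Scanning for consecutive runs:
  Group 1: 'c' x 1 (positions 0-0)
  Group 2: 'd' x 2 (positions 1-2)
  Group 3: 'a' x 3 (positions 3-5)
Total groups: 3

3


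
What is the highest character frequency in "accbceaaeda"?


Input: accbceaaeda
Character counts:
  'a': 4
  'b': 1
  'c': 3
  'd': 1
  'e': 2
Maximum frequency: 4

4


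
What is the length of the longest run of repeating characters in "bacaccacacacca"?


Input: "bacaccacacacca"
Scanning for longest run:
  Position 1 ('a'): new char, reset run to 1
  Position 2 ('c'): new char, reset run to 1
  Position 3 ('a'): new char, reset run to 1
  Position 4 ('c'): new char, reset run to 1
  Position 5 ('c'): continues run of 'c', length=2
  Position 6 ('a'): new char, reset run to 1
  Position 7 ('c'): new char, reset run to 1
  Position 8 ('a'): new char, reset run to 1
  Position 9 ('c'): new char, reset run to 1
  Position 10 ('a'): new char, reset run to 1
  Position 11 ('c'): new char, reset run to 1
  Position 12 ('c'): continues run of 'c', length=2
  Position 13 ('a'): new char, reset run to 1
Longest run: 'c' with length 2

2


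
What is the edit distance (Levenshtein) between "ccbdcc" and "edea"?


Computing edit distance: "ccbdcc" -> "edea"
DP table:
           e    d    e    a
      0    1    2    3    4
  c   1    1    2    3    4
  c   2    2    2    3    4
  b   3    3    3    3    4
  d   4    4    3    4    4
  c   5    5    4    4    5
  c   6    6    5    5    5
Edit distance = dp[6][4] = 5

5


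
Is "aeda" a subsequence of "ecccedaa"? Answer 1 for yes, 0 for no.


Check if "aeda" is a subsequence of "ecccedaa"
Greedy scan:
  Position 0 ('e'): no match needed
  Position 1 ('c'): no match needed
  Position 2 ('c'): no match needed
  Position 3 ('c'): no match needed
  Position 4 ('e'): no match needed
  Position 5 ('d'): no match needed
  Position 6 ('a'): matches sub[0] = 'a'
  Position 7 ('a'): no match needed
Only matched 1/4 characters => not a subsequence

0


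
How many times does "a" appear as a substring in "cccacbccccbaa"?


Searching for "a" in "cccacbccccbaa"
Scanning each position:
  Position 0: "c" => no
  Position 1: "c" => no
  Position 2: "c" => no
  Position 3: "a" => MATCH
  Position 4: "c" => no
  Position 5: "b" => no
  Position 6: "c" => no
  Position 7: "c" => no
  Position 8: "c" => no
  Position 9: "c" => no
  Position 10: "b" => no
  Position 11: "a" => MATCH
  Position 12: "a" => MATCH
Total occurrences: 3

3


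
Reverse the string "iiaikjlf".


Input: iiaikjlf
Reading characters right to left:
  Position 7: 'f'
  Position 6: 'l'
  Position 5: 'j'
  Position 4: 'k'
  Position 3: 'i'
  Position 2: 'a'
  Position 1: 'i'
  Position 0: 'i'
Reversed: fljkiaii

fljkiaii


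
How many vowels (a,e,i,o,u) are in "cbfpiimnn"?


Input: cbfpiimnn
Checking each character:
  'c' at position 0: consonant
  'b' at position 1: consonant
  'f' at position 2: consonant
  'p' at position 3: consonant
  'i' at position 4: vowel (running total: 1)
  'i' at position 5: vowel (running total: 2)
  'm' at position 6: consonant
  'n' at position 7: consonant
  'n' at position 8: consonant
Total vowels: 2

2


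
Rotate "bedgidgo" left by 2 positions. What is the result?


Input: "bedgidgo", rotate left by 2
First 2 characters: "be"
Remaining characters: "dgidgo"
Concatenate remaining + first: "dgidgo" + "be" = "dgidgobe"

dgidgobe


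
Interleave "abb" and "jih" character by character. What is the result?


Interleaving "abb" and "jih":
  Position 0: 'a' from first, 'j' from second => "aj"
  Position 1: 'b' from first, 'i' from second => "bi"
  Position 2: 'b' from first, 'h' from second => "bh"
Result: ajbibh

ajbibh


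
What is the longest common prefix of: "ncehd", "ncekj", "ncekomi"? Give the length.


Words: ncehd, ncekj, ncekomi
  Position 0: all 'n' => match
  Position 1: all 'c' => match
  Position 2: all 'e' => match
  Position 3: ('h', 'k', 'k') => mismatch, stop
LCP = "nce" (length 3)

3


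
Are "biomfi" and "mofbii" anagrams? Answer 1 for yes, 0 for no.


Strings: "biomfi", "mofbii"
Sorted first:  bfiimo
Sorted second: bfiimo
Sorted forms match => anagrams

1


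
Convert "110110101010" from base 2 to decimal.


Input: "110110101010" in base 2
Positional expansion:
  Digit '1' (value 1) x 2^11 = 2048
  Digit '1' (value 1) x 2^10 = 1024
  Digit '0' (value 0) x 2^9 = 0
  Digit '1' (value 1) x 2^8 = 256
  Digit '1' (value 1) x 2^7 = 128
  Digit '0' (value 0) x 2^6 = 0
  Digit '1' (value 1) x 2^5 = 32
  Digit '0' (value 0) x 2^4 = 0
  Digit '1' (value 1) x 2^3 = 8
  Digit '0' (value 0) x 2^2 = 0
  Digit '1' (value 1) x 2^1 = 2
  Digit '0' (value 0) x 2^0 = 0
Sum = 3498

3498


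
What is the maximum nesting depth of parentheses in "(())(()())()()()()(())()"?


Input: "(())(()())()()()()(())()"
Tracking depth:
  Position 0 '(': depth becomes 1
  Position 1 '(': depth becomes 2
  Position 2 ')': depth becomes 1
  Position 3 ')': depth becomes 0
  Position 4 '(': depth becomes 1
  Position 5 '(': depth becomes 2
  Position 6 ')': depth becomes 1
  Position 7 '(': depth becomes 2
  Position 8 ')': depth becomes 1
  Position 9 ')': depth becomes 0
  Position 10 '(': depth becomes 1
  Position 11 ')': depth becomes 0
  Position 12 '(': depth becomes 1
  Position 13 ')': depth becomes 0
  Position 14 '(': depth becomes 1
  Position 15 ')': depth becomes 0
  Position 16 '(': depth becomes 1
  Position 17 ')': depth becomes 0
  Position 18 '(': depth becomes 1
  Position 19 '(': depth becomes 2
  Position 20 ')': depth becomes 1
  Position 21 ')': depth becomes 0
  Position 22 '(': depth becomes 1
  Position 23 ')': depth becomes 0
Maximum depth reached: 2

2


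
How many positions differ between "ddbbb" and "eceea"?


Comparing "ddbbb" and "eceea" position by position:
  Position 0: 'd' vs 'e' => DIFFER
  Position 1: 'd' vs 'c' => DIFFER
  Position 2: 'b' vs 'e' => DIFFER
  Position 3: 'b' vs 'e' => DIFFER
  Position 4: 'b' vs 'a' => DIFFER
Positions that differ: 5

5


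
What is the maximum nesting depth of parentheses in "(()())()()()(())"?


Input: "(()())()()()(())"
Tracking depth:
  Position 0 '(': depth becomes 1
  Position 1 '(': depth becomes 2
  Position 2 ')': depth becomes 1
  Position 3 '(': depth becomes 2
  Position 4 ')': depth becomes 1
  Position 5 ')': depth becomes 0
  Position 6 '(': depth becomes 1
  Position 7 ')': depth becomes 0
  Position 8 '(': depth becomes 1
  Position 9 ')': depth becomes 0
  Position 10 '(': depth becomes 1
  Position 11 ')': depth becomes 0
  Position 12 '(': depth becomes 1
  Position 13 '(': depth becomes 2
  Position 14 ')': depth becomes 1
  Position 15 ')': depth becomes 0
Maximum depth reached: 2

2


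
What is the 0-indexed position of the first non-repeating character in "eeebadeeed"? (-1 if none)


Input: eeebadeeed
Character frequencies:
  'a': 1
  'b': 1
  'd': 2
  'e': 6
Scanning left to right for freq == 1:
  Position 0 ('e'): freq=6, skip
  Position 1 ('e'): freq=6, skip
  Position 2 ('e'): freq=6, skip
  Position 3 ('b'): unique! => answer = 3

3


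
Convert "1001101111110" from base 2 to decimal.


Input: "1001101111110" in base 2
Positional expansion:
  Digit '1' (value 1) x 2^12 = 4096
  Digit '0' (value 0) x 2^11 = 0
  Digit '0' (value 0) x 2^10 = 0
  Digit '1' (value 1) x 2^9 = 512
  Digit '1' (value 1) x 2^8 = 256
  Digit '0' (value 0) x 2^7 = 0
  Digit '1' (value 1) x 2^6 = 64
  Digit '1' (value 1) x 2^5 = 32
  Digit '1' (value 1) x 2^4 = 16
  Digit '1' (value 1) x 2^3 = 8
  Digit '1' (value 1) x 2^2 = 4
  Digit '1' (value 1) x 2^1 = 2
  Digit '0' (value 0) x 2^0 = 0
Sum = 4990

4990


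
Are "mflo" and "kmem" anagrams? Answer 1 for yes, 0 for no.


Strings: "mflo", "kmem"
Sorted first:  flmo
Sorted second: ekmm
Differ at position 0: 'f' vs 'e' => not anagrams

0


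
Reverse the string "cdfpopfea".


Input: cdfpopfea
Reading characters right to left:
  Position 8: 'a'
  Position 7: 'e'
  Position 6: 'f'
  Position 5: 'p'
  Position 4: 'o'
  Position 3: 'p'
  Position 2: 'f'
  Position 1: 'd'
  Position 0: 'c'
Reversed: aefpopfdc

aefpopfdc


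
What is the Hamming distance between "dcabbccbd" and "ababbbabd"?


Comparing "dcabbccbd" and "ababbbabd" position by position:
  Position 0: 'd' vs 'a' => differ
  Position 1: 'c' vs 'b' => differ
  Position 2: 'a' vs 'a' => same
  Position 3: 'b' vs 'b' => same
  Position 4: 'b' vs 'b' => same
  Position 5: 'c' vs 'b' => differ
  Position 6: 'c' vs 'a' => differ
  Position 7: 'b' vs 'b' => same
  Position 8: 'd' vs 'd' => same
Total differences (Hamming distance): 4

4


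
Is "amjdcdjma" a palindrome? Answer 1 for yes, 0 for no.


Input: amjdcdjma
Reversed: amjdcdjma
  Compare pos 0 ('a') with pos 8 ('a'): match
  Compare pos 1 ('m') with pos 7 ('m'): match
  Compare pos 2 ('j') with pos 6 ('j'): match
  Compare pos 3 ('d') with pos 5 ('d'): match
Result: palindrome

1


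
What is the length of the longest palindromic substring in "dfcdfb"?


Input: "dfcdfb"
Checking substrings for palindromes:
  No multi-char palindromic substrings found
Longest palindromic substring: "d" with length 1

1


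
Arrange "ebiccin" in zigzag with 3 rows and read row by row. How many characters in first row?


Zigzag "ebiccin" into 3 rows:
Placing characters:
  'e' => row 0
  'b' => row 1
  'i' => row 2
  'c' => row 1
  'c' => row 0
  'i' => row 1
  'n' => row 2
Rows:
  Row 0: "ec"
  Row 1: "bci"
  Row 2: "in"
First row length: 2

2


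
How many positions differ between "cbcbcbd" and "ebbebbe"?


Comparing "cbcbcbd" and "ebbebbe" position by position:
  Position 0: 'c' vs 'e' => DIFFER
  Position 1: 'b' vs 'b' => same
  Position 2: 'c' vs 'b' => DIFFER
  Position 3: 'b' vs 'e' => DIFFER
  Position 4: 'c' vs 'b' => DIFFER
  Position 5: 'b' vs 'b' => same
  Position 6: 'd' vs 'e' => DIFFER
Positions that differ: 5

5


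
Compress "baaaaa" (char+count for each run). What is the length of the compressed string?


Input: baaaaa
Runs:
  'b' x 1 => "b1"
  'a' x 5 => "a5"
Compressed: "b1a5"
Compressed length: 4

4


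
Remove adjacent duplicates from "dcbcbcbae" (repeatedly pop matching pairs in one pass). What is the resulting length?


Input: dcbcbcbae
Stack-based adjacent duplicate removal:
  Read 'd': push. Stack: d
  Read 'c': push. Stack: dc
  Read 'b': push. Stack: dcb
  Read 'c': push. Stack: dcbc
  Read 'b': push. Stack: dcbcb
  Read 'c': push. Stack: dcbcbc
  Read 'b': push. Stack: dcbcbcb
  Read 'a': push. Stack: dcbcbcba
  Read 'e': push. Stack: dcbcbcbae
Final stack: "dcbcbcbae" (length 9)

9


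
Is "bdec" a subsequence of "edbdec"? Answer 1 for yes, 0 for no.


Check if "bdec" is a subsequence of "edbdec"
Greedy scan:
  Position 0 ('e'): no match needed
  Position 1 ('d'): no match needed
  Position 2 ('b'): matches sub[0] = 'b'
  Position 3 ('d'): matches sub[1] = 'd'
  Position 4 ('e'): matches sub[2] = 'e'
  Position 5 ('c'): matches sub[3] = 'c'
All 4 characters matched => is a subsequence

1


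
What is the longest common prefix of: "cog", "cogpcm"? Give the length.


Words: cog, cogpcm
  Position 0: all 'c' => match
  Position 1: all 'o' => match
  Position 2: all 'g' => match
LCP = "cog" (length 3)

3


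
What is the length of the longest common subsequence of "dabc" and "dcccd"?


LCS of "dabc" and "dcccd"
DP table:
           d    c    c    c    d
      0    0    0    0    0    0
  d   0    1    1    1    1    1
  a   0    1    1    1    1    1
  b   0    1    1    1    1    1
  c   0    1    2    2    2    2
LCS length = dp[4][5] = 2

2


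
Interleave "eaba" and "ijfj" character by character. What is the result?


Interleaving "eaba" and "ijfj":
  Position 0: 'e' from first, 'i' from second => "ei"
  Position 1: 'a' from first, 'j' from second => "aj"
  Position 2: 'b' from first, 'f' from second => "bf"
  Position 3: 'a' from first, 'j' from second => "aj"
Result: eiajbfaj

eiajbfaj


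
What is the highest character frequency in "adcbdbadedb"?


Input: adcbdbadedb
Character counts:
  'a': 2
  'b': 3
  'c': 1
  'd': 4
  'e': 1
Maximum frequency: 4

4


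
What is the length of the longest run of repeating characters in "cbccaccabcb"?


Input: "cbccaccabcb"
Scanning for longest run:
  Position 1 ('b'): new char, reset run to 1
  Position 2 ('c'): new char, reset run to 1
  Position 3 ('c'): continues run of 'c', length=2
  Position 4 ('a'): new char, reset run to 1
  Position 5 ('c'): new char, reset run to 1
  Position 6 ('c'): continues run of 'c', length=2
  Position 7 ('a'): new char, reset run to 1
  Position 8 ('b'): new char, reset run to 1
  Position 9 ('c'): new char, reset run to 1
  Position 10 ('b'): new char, reset run to 1
Longest run: 'c' with length 2

2


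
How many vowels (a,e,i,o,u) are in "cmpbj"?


Input: cmpbj
Checking each character:
  'c' at position 0: consonant
  'm' at position 1: consonant
  'p' at position 2: consonant
  'b' at position 3: consonant
  'j' at position 4: consonant
Total vowels: 0

0


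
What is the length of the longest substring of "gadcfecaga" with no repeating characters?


Input: "gadcfecaga"
Sliding window (track last position of each char):
  Position 0 ('g'): window [0,0] length 1 -- new best
  Position 1 ('a'): window [0,1] length 2 -- new best
  Position 2 ('d'): window [0,2] length 3 -- new best
  Position 3 ('c'): window [0,3] length 4 -- new best
  Position 4 ('f'): window [0,4] length 5 -- new best
  Position 5 ('e'): window [0,5] length 6 -- new best
  Position 6 ('c'): repeat (last at 3), move window start to 4
  Position 6 ('c'): window [4,6] length 3
  Position 7 ('a'): window [4,7] length 4
  Position 8 ('g'): window [4,8] length 5
  Position 9 ('a'): repeat (last at 7), move window start to 8
  Position 9 ('a'): window [8,9] length 2
Longest substring with no repeats: "gadcfe" with length 6

6


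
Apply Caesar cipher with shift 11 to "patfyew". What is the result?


Caesar cipher: shift "patfyew" by 11
  'p' (pos 15) + 11 = pos 0 = 'a'
  'a' (pos 0) + 11 = pos 11 = 'l'
  't' (pos 19) + 11 = pos 4 = 'e'
  'f' (pos 5) + 11 = pos 16 = 'q'
  'y' (pos 24) + 11 = pos 9 = 'j'
  'e' (pos 4) + 11 = pos 15 = 'p'
  'w' (pos 22) + 11 = pos 7 = 'h'
Result: aleqjph

aleqjph


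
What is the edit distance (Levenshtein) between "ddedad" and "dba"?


Computing edit distance: "ddedad" -> "dba"
DP table:
           d    b    a
      0    1    2    3
  d   1    0    1    2
  d   2    1    1    2
  e   3    2    2    2
  d   4    3    3    3
  a   5    4    4    3
  d   6    5    5    4
Edit distance = dp[6][3] = 4

4


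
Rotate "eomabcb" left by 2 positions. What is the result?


Input: "eomabcb", rotate left by 2
First 2 characters: "eo"
Remaining characters: "mabcb"
Concatenate remaining + first: "mabcb" + "eo" = "mabcbeo"

mabcbeo


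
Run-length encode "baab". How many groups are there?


Input: baab
Scanning for consecutive runs:
  Group 1: 'b' x 1 (positions 0-0)
  Group 2: 'a' x 2 (positions 1-2)
  Group 3: 'b' x 1 (positions 3-3)
Total groups: 3

3


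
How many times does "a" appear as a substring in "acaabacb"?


Searching for "a" in "acaabacb"
Scanning each position:
  Position 0: "a" => MATCH
  Position 1: "c" => no
  Position 2: "a" => MATCH
  Position 3: "a" => MATCH
  Position 4: "b" => no
  Position 5: "a" => MATCH
  Position 6: "c" => no
  Position 7: "b" => no
Total occurrences: 4

4


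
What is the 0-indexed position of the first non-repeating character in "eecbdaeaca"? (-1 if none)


Input: eecbdaeaca
Character frequencies:
  'a': 3
  'b': 1
  'c': 2
  'd': 1
  'e': 3
Scanning left to right for freq == 1:
  Position 0 ('e'): freq=3, skip
  Position 1 ('e'): freq=3, skip
  Position 2 ('c'): freq=2, skip
  Position 3 ('b'): unique! => answer = 3

3


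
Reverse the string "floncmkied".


Input: floncmkied
Reading characters right to left:
  Position 9: 'd'
  Position 8: 'e'
  Position 7: 'i'
  Position 6: 'k'
  Position 5: 'm'
  Position 4: 'c'
  Position 3: 'n'
  Position 2: 'o'
  Position 1: 'l'
  Position 0: 'f'
Reversed: deikmcnolf

deikmcnolf


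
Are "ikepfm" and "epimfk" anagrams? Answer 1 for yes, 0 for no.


Strings: "ikepfm", "epimfk"
Sorted first:  efikmp
Sorted second: efikmp
Sorted forms match => anagrams

1


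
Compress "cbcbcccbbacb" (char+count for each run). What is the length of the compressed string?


Input: cbcbcccbbacb
Runs:
  'c' x 1 => "c1"
  'b' x 1 => "b1"
  'c' x 1 => "c1"
  'b' x 1 => "b1"
  'c' x 3 => "c3"
  'b' x 2 => "b2"
  'a' x 1 => "a1"
  'c' x 1 => "c1"
  'b' x 1 => "b1"
Compressed: "c1b1c1b1c3b2a1c1b1"
Compressed length: 18

18


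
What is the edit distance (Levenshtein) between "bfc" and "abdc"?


Computing edit distance: "bfc" -> "abdc"
DP table:
           a    b    d    c
      0    1    2    3    4
  b   1    1    1    2    3
  f   2    2    2    2    3
  c   3    3    3    3    2
Edit distance = dp[3][4] = 2

2


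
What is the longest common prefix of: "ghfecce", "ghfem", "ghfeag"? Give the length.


Words: ghfecce, ghfem, ghfeag
  Position 0: all 'g' => match
  Position 1: all 'h' => match
  Position 2: all 'f' => match
  Position 3: all 'e' => match
  Position 4: ('c', 'm', 'a') => mismatch, stop
LCP = "ghfe" (length 4)

4


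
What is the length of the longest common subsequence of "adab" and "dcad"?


LCS of "adab" and "dcad"
DP table:
           d    c    a    d
      0    0    0    0    0
  a   0    0    0    1    1
  d   0    1    1    1    2
  a   0    1    1    2    2
  b   0    1    1    2    2
LCS length = dp[4][4] = 2

2


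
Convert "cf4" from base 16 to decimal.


Input: "cf4" in base 16
Positional expansion:
  Digit 'c' (value 12) x 16^2 = 3072
  Digit 'f' (value 15) x 16^1 = 240
  Digit '4' (value 4) x 16^0 = 4
Sum = 3316

3316


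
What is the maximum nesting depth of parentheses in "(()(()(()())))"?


Input: "(()(()(()())))"
Tracking depth:
  Position 0 '(': depth becomes 1
  Position 1 '(': depth becomes 2
  Position 2 ')': depth becomes 1
  Position 3 '(': depth becomes 2
  Position 4 '(': depth becomes 3
  Position 5 ')': depth becomes 2
  Position 6 '(': depth becomes 3
  Position 7 '(': depth becomes 4
  Position 8 ')': depth becomes 3
  Position 9 '(': depth becomes 4
  Position 10 ')': depth becomes 3
  Position 11 ')': depth becomes 2
  Position 12 ')': depth becomes 1
  Position 13 ')': depth becomes 0
Maximum depth reached: 4

4


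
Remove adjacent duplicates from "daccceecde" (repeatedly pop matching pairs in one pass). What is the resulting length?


Input: daccceecde
Stack-based adjacent duplicate removal:
  Read 'd': push. Stack: d
  Read 'a': push. Stack: da
  Read 'c': push. Stack: dac
  Read 'c': matches stack top 'c' => pop. Stack: da
  Read 'c': push. Stack: dac
  Read 'e': push. Stack: dace
  Read 'e': matches stack top 'e' => pop. Stack: dac
  Read 'c': matches stack top 'c' => pop. Stack: da
  Read 'd': push. Stack: dad
  Read 'e': push. Stack: dade
Final stack: "dade" (length 4)

4


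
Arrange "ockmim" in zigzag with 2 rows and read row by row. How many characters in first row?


Zigzag "ockmim" into 2 rows:
Placing characters:
  'o' => row 0
  'c' => row 1
  'k' => row 0
  'm' => row 1
  'i' => row 0
  'm' => row 1
Rows:
  Row 0: "oki"
  Row 1: "cmm"
First row length: 3

3


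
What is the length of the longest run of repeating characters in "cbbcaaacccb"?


Input: "cbbcaaacccb"
Scanning for longest run:
  Position 1 ('b'): new char, reset run to 1
  Position 2 ('b'): continues run of 'b', length=2
  Position 3 ('c'): new char, reset run to 1
  Position 4 ('a'): new char, reset run to 1
  Position 5 ('a'): continues run of 'a', length=2
  Position 6 ('a'): continues run of 'a', length=3
  Position 7 ('c'): new char, reset run to 1
  Position 8 ('c'): continues run of 'c', length=2
  Position 9 ('c'): continues run of 'c', length=3
  Position 10 ('b'): new char, reset run to 1
Longest run: 'a' with length 3

3


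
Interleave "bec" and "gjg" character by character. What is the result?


Interleaving "bec" and "gjg":
  Position 0: 'b' from first, 'g' from second => "bg"
  Position 1: 'e' from first, 'j' from second => "ej"
  Position 2: 'c' from first, 'g' from second => "cg"
Result: bgejcg

bgejcg


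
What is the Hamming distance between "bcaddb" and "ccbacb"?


Comparing "bcaddb" and "ccbacb" position by position:
  Position 0: 'b' vs 'c' => differ
  Position 1: 'c' vs 'c' => same
  Position 2: 'a' vs 'b' => differ
  Position 3: 'd' vs 'a' => differ
  Position 4: 'd' vs 'c' => differ
  Position 5: 'b' vs 'b' => same
Total differences (Hamming distance): 4

4


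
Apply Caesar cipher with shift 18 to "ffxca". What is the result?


Caesar cipher: shift "ffxca" by 18
  'f' (pos 5) + 18 = pos 23 = 'x'
  'f' (pos 5) + 18 = pos 23 = 'x'
  'x' (pos 23) + 18 = pos 15 = 'p'
  'c' (pos 2) + 18 = pos 20 = 'u'
  'a' (pos 0) + 18 = pos 18 = 's'
Result: xxpus

xxpus


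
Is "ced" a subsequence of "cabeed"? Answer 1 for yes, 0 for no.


Check if "ced" is a subsequence of "cabeed"
Greedy scan:
  Position 0 ('c'): matches sub[0] = 'c'
  Position 1 ('a'): no match needed
  Position 2 ('b'): no match needed
  Position 3 ('e'): matches sub[1] = 'e'
  Position 4 ('e'): no match needed
  Position 5 ('d'): matches sub[2] = 'd'
All 3 characters matched => is a subsequence

1


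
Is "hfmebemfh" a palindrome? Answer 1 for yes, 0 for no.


Input: hfmebemfh
Reversed: hfmebemfh
  Compare pos 0 ('h') with pos 8 ('h'): match
  Compare pos 1 ('f') with pos 7 ('f'): match
  Compare pos 2 ('m') with pos 6 ('m'): match
  Compare pos 3 ('e') with pos 5 ('e'): match
Result: palindrome

1


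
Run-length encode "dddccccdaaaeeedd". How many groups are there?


Input: dddccccdaaaeeedd
Scanning for consecutive runs:
  Group 1: 'd' x 3 (positions 0-2)
  Group 2: 'c' x 4 (positions 3-6)
  Group 3: 'd' x 1 (positions 7-7)
  Group 4: 'a' x 3 (positions 8-10)
  Group 5: 'e' x 3 (positions 11-13)
  Group 6: 'd' x 2 (positions 14-15)
Total groups: 6

6


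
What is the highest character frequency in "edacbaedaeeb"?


Input: edacbaedaeeb
Character counts:
  'a': 3
  'b': 2
  'c': 1
  'd': 2
  'e': 4
Maximum frequency: 4

4


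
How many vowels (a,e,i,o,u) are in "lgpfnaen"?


Input: lgpfnaen
Checking each character:
  'l' at position 0: consonant
  'g' at position 1: consonant
  'p' at position 2: consonant
  'f' at position 3: consonant
  'n' at position 4: consonant
  'a' at position 5: vowel (running total: 1)
  'e' at position 6: vowel (running total: 2)
  'n' at position 7: consonant
Total vowels: 2

2


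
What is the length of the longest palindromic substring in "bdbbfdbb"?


Input: "bdbbfdbb"
Checking substrings for palindromes:
  [0:3] "bdb" (len 3) => palindrome
  [2:4] "bb" (len 2) => palindrome
  [6:8] "bb" (len 2) => palindrome
Longest palindromic substring: "bdb" with length 3

3


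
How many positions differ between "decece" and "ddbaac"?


Comparing "decece" and "ddbaac" position by position:
  Position 0: 'd' vs 'd' => same
  Position 1: 'e' vs 'd' => DIFFER
  Position 2: 'c' vs 'b' => DIFFER
  Position 3: 'e' vs 'a' => DIFFER
  Position 4: 'c' vs 'a' => DIFFER
  Position 5: 'e' vs 'c' => DIFFER
Positions that differ: 5

5


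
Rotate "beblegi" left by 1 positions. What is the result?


Input: "beblegi", rotate left by 1
First 1 characters: "b"
Remaining characters: "eblegi"
Concatenate remaining + first: "eblegi" + "b" = "eblegib"

eblegib


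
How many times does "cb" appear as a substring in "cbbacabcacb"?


Searching for "cb" in "cbbacabcacb"
Scanning each position:
  Position 0: "cb" => MATCH
  Position 1: "bb" => no
  Position 2: "ba" => no
  Position 3: "ac" => no
  Position 4: "ca" => no
  Position 5: "ab" => no
  Position 6: "bc" => no
  Position 7: "ca" => no
  Position 8: "ac" => no
  Position 9: "cb" => MATCH
Total occurrences: 2

2


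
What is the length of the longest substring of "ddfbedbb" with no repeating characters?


Input: "ddfbedbb"
Sliding window (track last position of each char):
  Position 0 ('d'): window [0,0] length 1 -- new best
  Position 1 ('d'): repeat (last at 0), move window start to 1
  Position 1 ('d'): window [1,1] length 1
  Position 2 ('f'): window [1,2] length 2 -- new best
  Position 3 ('b'): window [1,3] length 3 -- new best
  Position 4 ('e'): window [1,4] length 4 -- new best
  Position 5 ('d'): repeat (last at 1), move window start to 2
  Position 5 ('d'): window [2,5] length 4
  Position 6 ('b'): repeat (last at 3), move window start to 4
  Position 6 ('b'): window [4,6] length 3
  Position 7 ('b'): repeat (last at 6), move window start to 7
  Position 7 ('b'): window [7,7] length 1
Longest substring with no repeats: "dfbe" with length 4

4


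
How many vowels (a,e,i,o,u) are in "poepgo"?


Input: poepgo
Checking each character:
  'p' at position 0: consonant
  'o' at position 1: vowel (running total: 1)
  'e' at position 2: vowel (running total: 2)
  'p' at position 3: consonant
  'g' at position 4: consonant
  'o' at position 5: vowel (running total: 3)
Total vowels: 3

3


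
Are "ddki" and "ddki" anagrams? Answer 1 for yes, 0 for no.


Strings: "ddki", "ddki"
Sorted first:  ddik
Sorted second: ddik
Sorted forms match => anagrams

1


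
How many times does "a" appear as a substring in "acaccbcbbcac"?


Searching for "a" in "acaccbcbbcac"
Scanning each position:
  Position 0: "a" => MATCH
  Position 1: "c" => no
  Position 2: "a" => MATCH
  Position 3: "c" => no
  Position 4: "c" => no
  Position 5: "b" => no
  Position 6: "c" => no
  Position 7: "b" => no
  Position 8: "b" => no
  Position 9: "c" => no
  Position 10: "a" => MATCH
  Position 11: "c" => no
Total occurrences: 3

3


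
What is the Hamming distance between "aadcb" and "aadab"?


Comparing "aadcb" and "aadab" position by position:
  Position 0: 'a' vs 'a' => same
  Position 1: 'a' vs 'a' => same
  Position 2: 'd' vs 'd' => same
  Position 3: 'c' vs 'a' => differ
  Position 4: 'b' vs 'b' => same
Total differences (Hamming distance): 1

1


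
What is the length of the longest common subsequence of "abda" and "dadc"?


LCS of "abda" and "dadc"
DP table:
           d    a    d    c
      0    0    0    0    0
  a   0    0    1    1    1
  b   0    0    1    1    1
  d   0    1    1    2    2
  a   0    1    2    2    2
LCS length = dp[4][4] = 2

2


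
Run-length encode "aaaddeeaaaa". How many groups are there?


Input: aaaddeeaaaa
Scanning for consecutive runs:
  Group 1: 'a' x 3 (positions 0-2)
  Group 2: 'd' x 2 (positions 3-4)
  Group 3: 'e' x 2 (positions 5-6)
  Group 4: 'a' x 4 (positions 7-10)
Total groups: 4

4


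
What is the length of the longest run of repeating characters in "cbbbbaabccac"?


Input: "cbbbbaabccac"
Scanning for longest run:
  Position 1 ('b'): new char, reset run to 1
  Position 2 ('b'): continues run of 'b', length=2
  Position 3 ('b'): continues run of 'b', length=3
  Position 4 ('b'): continues run of 'b', length=4
  Position 5 ('a'): new char, reset run to 1
  Position 6 ('a'): continues run of 'a', length=2
  Position 7 ('b'): new char, reset run to 1
  Position 8 ('c'): new char, reset run to 1
  Position 9 ('c'): continues run of 'c', length=2
  Position 10 ('a'): new char, reset run to 1
  Position 11 ('c'): new char, reset run to 1
Longest run: 'b' with length 4

4


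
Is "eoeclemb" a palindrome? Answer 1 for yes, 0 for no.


Input: eoeclemb
Reversed: bmelceoe
  Compare pos 0 ('e') with pos 7 ('b'): MISMATCH
  Compare pos 1 ('o') with pos 6 ('m'): MISMATCH
  Compare pos 2 ('e') with pos 5 ('e'): match
  Compare pos 3 ('c') with pos 4 ('l'): MISMATCH
Result: not a palindrome

0


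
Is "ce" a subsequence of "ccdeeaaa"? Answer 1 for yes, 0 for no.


Check if "ce" is a subsequence of "ccdeeaaa"
Greedy scan:
  Position 0 ('c'): matches sub[0] = 'c'
  Position 1 ('c'): no match needed
  Position 2 ('d'): no match needed
  Position 3 ('e'): matches sub[1] = 'e'
  Position 4 ('e'): no match needed
  Position 5 ('a'): no match needed
  Position 6 ('a'): no match needed
  Position 7 ('a'): no match needed
All 2 characters matched => is a subsequence

1


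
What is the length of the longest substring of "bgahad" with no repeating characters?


Input: "bgahad"
Sliding window (track last position of each char):
  Position 0 ('b'): window [0,0] length 1 -- new best
  Position 1 ('g'): window [0,1] length 2 -- new best
  Position 2 ('a'): window [0,2] length 3 -- new best
  Position 3 ('h'): window [0,3] length 4 -- new best
  Position 4 ('a'): repeat (last at 2), move window start to 3
  Position 4 ('a'): window [3,4] length 2
  Position 5 ('d'): window [3,5] length 3
Longest substring with no repeats: "bgah" with length 4

4


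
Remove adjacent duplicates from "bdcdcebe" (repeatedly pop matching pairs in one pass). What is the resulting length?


Input: bdcdcebe
Stack-based adjacent duplicate removal:
  Read 'b': push. Stack: b
  Read 'd': push. Stack: bd
  Read 'c': push. Stack: bdc
  Read 'd': push. Stack: bdcd
  Read 'c': push. Stack: bdcdc
  Read 'e': push. Stack: bdcdce
  Read 'b': push. Stack: bdcdceb
  Read 'e': push. Stack: bdcdcebe
Final stack: "bdcdcebe" (length 8)

8


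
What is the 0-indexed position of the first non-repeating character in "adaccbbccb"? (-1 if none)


Input: adaccbbccb
Character frequencies:
  'a': 2
  'b': 3
  'c': 4
  'd': 1
Scanning left to right for freq == 1:
  Position 0 ('a'): freq=2, skip
  Position 1 ('d'): unique! => answer = 1

1


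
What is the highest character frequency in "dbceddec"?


Input: dbceddec
Character counts:
  'b': 1
  'c': 2
  'd': 3
  'e': 2
Maximum frequency: 3

3


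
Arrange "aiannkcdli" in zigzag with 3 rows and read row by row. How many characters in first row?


Zigzag "aiannkcdli" into 3 rows:
Placing characters:
  'a' => row 0
  'i' => row 1
  'a' => row 2
  'n' => row 1
  'n' => row 0
  'k' => row 1
  'c' => row 2
  'd' => row 1
  'l' => row 0
  'i' => row 1
Rows:
  Row 0: "anl"
  Row 1: "inkdi"
  Row 2: "ac"
First row length: 3

3


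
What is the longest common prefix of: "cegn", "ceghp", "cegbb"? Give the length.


Words: cegn, ceghp, cegbb
  Position 0: all 'c' => match
  Position 1: all 'e' => match
  Position 2: all 'g' => match
  Position 3: ('n', 'h', 'b') => mismatch, stop
LCP = "ceg" (length 3)

3


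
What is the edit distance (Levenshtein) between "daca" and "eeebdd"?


Computing edit distance: "daca" -> "eeebdd"
DP table:
           e    e    e    b    d    d
      0    1    2    3    4    5    6
  d   1    1    2    3    4    4    5
  a   2    2    2    3    4    5    5
  c   3    3    3    3    4    5    6
  a   4    4    4    4    4    5    6
Edit distance = dp[4][6] = 6

6


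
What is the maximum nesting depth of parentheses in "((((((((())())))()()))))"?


Input: "((((((((())())))()()))))"
Tracking depth:
  Position 0 '(': depth becomes 1
  Position 1 '(': depth becomes 2
  Position 2 '(': depth becomes 3
  Position 3 '(': depth becomes 4
  Position 4 '(': depth becomes 5
  Position 5 '(': depth becomes 6
  Position 6 '(': depth becomes 7
  Position 7 '(': depth becomes 8
  Position 8 '(': depth becomes 9
  Position 9 ')': depth becomes 8
  Position 10 ')': depth becomes 7
  Position 11 '(': depth becomes 8
  Position 12 ')': depth becomes 7
  Position 13 ')': depth becomes 6
  Position 14 ')': depth becomes 5
  Position 15 ')': depth becomes 4
  Position 16 '(': depth becomes 5
  Position 17 ')': depth becomes 4
  Position 18 '(': depth becomes 5
  Position 19 ')': depth becomes 4
  Position 20 ')': depth becomes 3
  Position 21 ')': depth becomes 2
  Position 22 ')': depth becomes 1
  Position 23 ')': depth becomes 0
Maximum depth reached: 9

9


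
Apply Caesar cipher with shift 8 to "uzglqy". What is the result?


Caesar cipher: shift "uzglqy" by 8
  'u' (pos 20) + 8 = pos 2 = 'c'
  'z' (pos 25) + 8 = pos 7 = 'h'
  'g' (pos 6) + 8 = pos 14 = 'o'
  'l' (pos 11) + 8 = pos 19 = 't'
  'q' (pos 16) + 8 = pos 24 = 'y'
  'y' (pos 24) + 8 = pos 6 = 'g'
Result: chotyg

chotyg


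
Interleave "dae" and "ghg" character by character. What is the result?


Interleaving "dae" and "ghg":
  Position 0: 'd' from first, 'g' from second => "dg"
  Position 1: 'a' from first, 'h' from second => "ah"
  Position 2: 'e' from first, 'g' from second => "eg"
Result: dgaheg

dgaheg


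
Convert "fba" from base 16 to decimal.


Input: "fba" in base 16
Positional expansion:
  Digit 'f' (value 15) x 16^2 = 3840
  Digit 'b' (value 11) x 16^1 = 176
  Digit 'a' (value 10) x 16^0 = 10
Sum = 4026

4026


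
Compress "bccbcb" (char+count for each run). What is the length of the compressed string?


Input: bccbcb
Runs:
  'b' x 1 => "b1"
  'c' x 2 => "c2"
  'b' x 1 => "b1"
  'c' x 1 => "c1"
  'b' x 1 => "b1"
Compressed: "b1c2b1c1b1"
Compressed length: 10

10


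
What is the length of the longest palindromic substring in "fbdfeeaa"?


Input: "fbdfeeaa"
Checking substrings for palindromes:
  [4:6] "ee" (len 2) => palindrome
  [6:8] "aa" (len 2) => palindrome
Longest palindromic substring: "ee" with length 2

2


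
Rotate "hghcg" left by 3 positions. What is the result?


Input: "hghcg", rotate left by 3
First 3 characters: "hgh"
Remaining characters: "cg"
Concatenate remaining + first: "cg" + "hgh" = "cghgh"

cghgh


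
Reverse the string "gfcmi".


Input: gfcmi
Reading characters right to left:
  Position 4: 'i'
  Position 3: 'm'
  Position 2: 'c'
  Position 1: 'f'
  Position 0: 'g'
Reversed: imcfg

imcfg


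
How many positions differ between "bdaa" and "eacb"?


Comparing "bdaa" and "eacb" position by position:
  Position 0: 'b' vs 'e' => DIFFER
  Position 1: 'd' vs 'a' => DIFFER
  Position 2: 'a' vs 'c' => DIFFER
  Position 3: 'a' vs 'b' => DIFFER
Positions that differ: 4

4


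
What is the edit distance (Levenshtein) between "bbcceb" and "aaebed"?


Computing edit distance: "bbcceb" -> "aaebed"
DP table:
           a    a    e    b    e    d
      0    1    2    3    4    5    6
  b   1    1    2    3    3    4    5
  b   2    2    2    3    3    4    5
  c   3    3    3    3    4    4    5
  c   4    4    4    4    4    5    5
  e   5    5    5    4    5    4    5
  b   6    6    6    5    4    5    5
Edit distance = dp[6][6] = 5

5


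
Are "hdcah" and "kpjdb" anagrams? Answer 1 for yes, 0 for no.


Strings: "hdcah", "kpjdb"
Sorted first:  acdhh
Sorted second: bdjkp
Differ at position 0: 'a' vs 'b' => not anagrams

0


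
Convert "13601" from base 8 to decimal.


Input: "13601" in base 8
Positional expansion:
  Digit '1' (value 1) x 8^4 = 4096
  Digit '3' (value 3) x 8^3 = 1536
  Digit '6' (value 6) x 8^2 = 384
  Digit '0' (value 0) x 8^1 = 0
  Digit '1' (value 1) x 8^0 = 1
Sum = 6017

6017


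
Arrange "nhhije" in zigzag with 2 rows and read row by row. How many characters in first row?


Zigzag "nhhije" into 2 rows:
Placing characters:
  'n' => row 0
  'h' => row 1
  'h' => row 0
  'i' => row 1
  'j' => row 0
  'e' => row 1
Rows:
  Row 0: "nhj"
  Row 1: "hie"
First row length: 3

3


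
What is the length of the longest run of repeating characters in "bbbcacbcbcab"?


Input: "bbbcacbcbcab"
Scanning for longest run:
  Position 1 ('b'): continues run of 'b', length=2
  Position 2 ('b'): continues run of 'b', length=3
  Position 3 ('c'): new char, reset run to 1
  Position 4 ('a'): new char, reset run to 1
  Position 5 ('c'): new char, reset run to 1
  Position 6 ('b'): new char, reset run to 1
  Position 7 ('c'): new char, reset run to 1
  Position 8 ('b'): new char, reset run to 1
  Position 9 ('c'): new char, reset run to 1
  Position 10 ('a'): new char, reset run to 1
  Position 11 ('b'): new char, reset run to 1
Longest run: 'b' with length 3

3


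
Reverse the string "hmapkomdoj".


Input: hmapkomdoj
Reading characters right to left:
  Position 9: 'j'
  Position 8: 'o'
  Position 7: 'd'
  Position 6: 'm'
  Position 5: 'o'
  Position 4: 'k'
  Position 3: 'p'
  Position 2: 'a'
  Position 1: 'm'
  Position 0: 'h'
Reversed: jodmokpamh

jodmokpamh


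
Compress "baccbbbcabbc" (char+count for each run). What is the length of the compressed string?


Input: baccbbbcabbc
Runs:
  'b' x 1 => "b1"
  'a' x 1 => "a1"
  'c' x 2 => "c2"
  'b' x 3 => "b3"
  'c' x 1 => "c1"
  'a' x 1 => "a1"
  'b' x 2 => "b2"
  'c' x 1 => "c1"
Compressed: "b1a1c2b3c1a1b2c1"
Compressed length: 16

16


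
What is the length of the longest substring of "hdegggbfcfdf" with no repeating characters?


Input: "hdegggbfcfdf"
Sliding window (track last position of each char):
  Position 0 ('h'): window [0,0] length 1 -- new best
  Position 1 ('d'): window [0,1] length 2 -- new best
  Position 2 ('e'): window [0,2] length 3 -- new best
  Position 3 ('g'): window [0,3] length 4 -- new best
  Position 4 ('g'): repeat (last at 3), move window start to 4
  Position 4 ('g'): window [4,4] length 1
  Position 5 ('g'): repeat (last at 4), move window start to 5
  Position 5 ('g'): window [5,5] length 1
  Position 6 ('b'): window [5,6] length 2
  Position 7 ('f'): window [5,7] length 3
  Position 8 ('c'): window [5,8] length 4
  Position 9 ('f'): repeat (last at 7), move window start to 8
  Position 9 ('f'): window [8,9] length 2
  Position 10 ('d'): window [8,10] length 3
  Position 11 ('f'): repeat (last at 9), move window start to 10
  Position 11 ('f'): window [10,11] length 2
Longest substring with no repeats: "hdeg" with length 4

4
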